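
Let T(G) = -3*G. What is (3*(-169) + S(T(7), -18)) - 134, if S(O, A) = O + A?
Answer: -680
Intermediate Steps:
S(O, A) = A + O
(3*(-169) + S(T(7), -18)) - 134 = (3*(-169) + (-18 - 3*7)) - 134 = (-507 + (-18 - 21)) - 134 = (-507 - 39) - 134 = -546 - 134 = -680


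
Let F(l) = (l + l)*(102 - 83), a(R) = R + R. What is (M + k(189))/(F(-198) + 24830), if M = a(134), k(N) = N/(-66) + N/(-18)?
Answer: 2801/190366 ≈ 0.014714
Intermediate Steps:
a(R) = 2*R
k(N) = -7*N/99 (k(N) = N*(-1/66) + N*(-1/18) = -N/66 - N/18 = -7*N/99)
M = 268 (M = 2*134 = 268)
F(l) = 38*l (F(l) = (2*l)*19 = 38*l)
(M + k(189))/(F(-198) + 24830) = (268 - 7/99*189)/(38*(-198) + 24830) = (268 - 147/11)/(-7524 + 24830) = (2801/11)/17306 = (2801/11)*(1/17306) = 2801/190366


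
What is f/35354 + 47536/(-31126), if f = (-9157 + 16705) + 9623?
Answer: -52096509/50019482 ≈ -1.0415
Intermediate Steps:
f = 17171 (f = 7548 + 9623 = 17171)
f/35354 + 47536/(-31126) = 17171/35354 + 47536/(-31126) = 17171*(1/35354) + 47536*(-1/31126) = 1561/3214 - 23768/15563 = -52096509/50019482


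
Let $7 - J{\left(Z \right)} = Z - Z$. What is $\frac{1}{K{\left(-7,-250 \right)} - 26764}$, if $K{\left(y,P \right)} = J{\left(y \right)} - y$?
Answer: $- \frac{1}{26750} \approx -3.7383 \cdot 10^{-5}$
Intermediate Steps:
$J{\left(Z \right)} = 7$ ($J{\left(Z \right)} = 7 - \left(Z - Z\right) = 7 - 0 = 7 + 0 = 7$)
$K{\left(y,P \right)} = 7 - y$
$\frac{1}{K{\left(-7,-250 \right)} - 26764} = \frac{1}{\left(7 - -7\right) - 26764} = \frac{1}{\left(7 + 7\right) - 26764} = \frac{1}{14 - 26764} = \frac{1}{-26750} = - \frac{1}{26750}$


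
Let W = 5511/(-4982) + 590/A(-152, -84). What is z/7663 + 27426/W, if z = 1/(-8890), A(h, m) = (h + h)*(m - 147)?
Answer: -163415163790602545711/6541019166742970 ≈ -24983.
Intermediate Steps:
A(h, m) = 2*h*(-147 + m) (A(h, m) = (2*h)*(-147 + m) = 2*h*(-147 + m))
z = -1/8890 ≈ -0.00011249
W = -96016271/87463992 (W = 5511/(-4982) + 590/((2*(-152)*(-147 - 84))) = 5511*(-1/4982) + 590/((2*(-152)*(-231))) = -5511/4982 + 590/70224 = -5511/4982 + 590*(1/70224) = -5511/4982 + 295/35112 = -96016271/87463992 ≈ -1.0978)
z/7663 + 27426/W = -1/8890/7663 + 27426/(-96016271/87463992) = -1/8890*1/7663 + 27426*(-87463992/96016271) = -1/68124070 - 2398787444592/96016271 = -163415163790602545711/6541019166742970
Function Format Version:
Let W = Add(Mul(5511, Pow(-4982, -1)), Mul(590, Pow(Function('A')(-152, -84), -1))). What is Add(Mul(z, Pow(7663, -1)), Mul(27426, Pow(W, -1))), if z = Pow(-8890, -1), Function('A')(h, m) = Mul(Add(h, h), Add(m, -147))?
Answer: Rational(-163415163790602545711, 6541019166742970) ≈ -24983.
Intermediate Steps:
Function('A')(h, m) = Mul(2, h, Add(-147, m)) (Function('A')(h, m) = Mul(Mul(2, h), Add(-147, m)) = Mul(2, h, Add(-147, m)))
z = Rational(-1, 8890) ≈ -0.00011249
W = Rational(-96016271, 87463992) (W = Add(Mul(5511, Pow(-4982, -1)), Mul(590, Pow(Mul(2, -152, Add(-147, -84)), -1))) = Add(Mul(5511, Rational(-1, 4982)), Mul(590, Pow(Mul(2, -152, -231), -1))) = Add(Rational(-5511, 4982), Mul(590, Pow(70224, -1))) = Add(Rational(-5511, 4982), Mul(590, Rational(1, 70224))) = Add(Rational(-5511, 4982), Rational(295, 35112)) = Rational(-96016271, 87463992) ≈ -1.0978)
Add(Mul(z, Pow(7663, -1)), Mul(27426, Pow(W, -1))) = Add(Mul(Rational(-1, 8890), Pow(7663, -1)), Mul(27426, Pow(Rational(-96016271, 87463992), -1))) = Add(Mul(Rational(-1, 8890), Rational(1, 7663)), Mul(27426, Rational(-87463992, 96016271))) = Add(Rational(-1, 68124070), Rational(-2398787444592, 96016271)) = Rational(-163415163790602545711, 6541019166742970)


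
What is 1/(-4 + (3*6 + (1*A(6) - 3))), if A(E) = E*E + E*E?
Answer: 1/83 ≈ 0.012048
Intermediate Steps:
A(E) = 2*E² (A(E) = E² + E² = 2*E²)
1/(-4 + (3*6 + (1*A(6) - 3))) = 1/(-4 + (3*6 + (1*(2*6²) - 3))) = 1/(-4 + (18 + (1*(2*36) - 3))) = 1/(-4 + (18 + (1*72 - 3))) = 1/(-4 + (18 + (72 - 3))) = 1/(-4 + (18 + 69)) = 1/(-4 + 87) = 1/83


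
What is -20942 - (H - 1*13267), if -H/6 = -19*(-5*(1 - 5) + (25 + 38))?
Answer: -17137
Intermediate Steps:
H = 9462 (H = -(-114)*(-5*(1 - 5) + (25 + 38)) = -(-114)*(-5*(-4) + 63) = -(-114)*(20 + 63) = -(-114)*83 = -6*(-1577) = 9462)
-20942 - (H - 1*13267) = -20942 - (9462 - 1*13267) = -20942 - (9462 - 13267) = -20942 - 1*(-3805) = -20942 + 3805 = -17137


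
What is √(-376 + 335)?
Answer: I*√41 ≈ 6.4031*I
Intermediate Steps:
√(-376 + 335) = √(-41) = I*√41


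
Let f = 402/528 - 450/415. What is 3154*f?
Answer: -44821/44 ≈ -1018.7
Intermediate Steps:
f = -2359/7304 (f = 402*(1/528) - 450*1/415 = 67/88 - 90/83 = -2359/7304 ≈ -0.32297)
3154*f = 3154*(-2359/7304) = -44821/44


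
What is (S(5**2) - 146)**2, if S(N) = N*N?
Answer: 229441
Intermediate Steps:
S(N) = N**2
(S(5**2) - 146)**2 = ((5**2)**2 - 146)**2 = (25**2 - 146)**2 = (625 - 146)**2 = 479**2 = 229441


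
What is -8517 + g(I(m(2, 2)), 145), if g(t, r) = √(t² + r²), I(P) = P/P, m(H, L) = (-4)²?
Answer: -8517 + √21026 ≈ -8372.0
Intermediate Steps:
m(H, L) = 16
I(P) = 1
g(t, r) = √(r² + t²)
-8517 + g(I(m(2, 2)), 145) = -8517 + √(145² + 1²) = -8517 + √(21025 + 1) = -8517 + √21026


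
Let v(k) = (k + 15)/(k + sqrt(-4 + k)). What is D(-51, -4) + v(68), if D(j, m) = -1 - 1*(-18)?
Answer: 1375/76 ≈ 18.092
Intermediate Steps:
D(j, m) = 17 (D(j, m) = -1 + 18 = 17)
v(k) = (15 + k)/(k + sqrt(-4 + k))
D(-51, -4) + v(68) = 17 + (15 + 68)/(68 + sqrt(-4 + 68)) = 17 + 83/(68 + sqrt(64)) = 17 + 83/(68 + 8) = 17 + 83/76 = 1375/76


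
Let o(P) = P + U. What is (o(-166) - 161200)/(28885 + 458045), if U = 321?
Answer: -32209/97386 ≈ -0.33074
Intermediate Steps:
o(P) = 321 + P (o(P) = P + 321 = 321 + P)
(o(-166) - 161200)/(28885 + 458045) = ((321 - 166) - 161200)/(28885 + 458045) = (155 - 161200)/486930 = -161045*1/486930 = -32209/97386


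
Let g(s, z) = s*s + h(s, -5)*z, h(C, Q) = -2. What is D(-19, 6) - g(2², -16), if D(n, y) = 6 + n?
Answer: -61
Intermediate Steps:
g(s, z) = s² - 2*z (g(s, z) = s*s - 2*z = s² - 2*z)
D(-19, 6) - g(2², -16) = (6 - 19) - ((2²)² - 2*(-16)) = -13 - (4² + 32) = -13 - (16 + 32) = -13 - 1*48 = -13 - 48 = -61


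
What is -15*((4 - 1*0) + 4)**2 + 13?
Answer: -947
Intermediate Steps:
-15*((4 - 1*0) + 4)**2 + 13 = -15*((4 + 0) + 4)**2 + 13 = -15*(4 + 4)**2 + 13 = -15*8**2 + 13 = -15*64 + 13 = -960 + 13 = -947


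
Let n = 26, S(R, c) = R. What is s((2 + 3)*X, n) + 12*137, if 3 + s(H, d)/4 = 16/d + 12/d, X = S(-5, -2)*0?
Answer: 21272/13 ≈ 1636.3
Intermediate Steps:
X = 0 (X = -5*0 = 0)
s(H, d) = -12 + 112/d (s(H, d) = -12 + 4*(16/d + 12/d) = -12 + 4*(28/d) = -12 + 112/d)
s((2 + 3)*X, n) + 12*137 = (-12 + 112/26) + 12*137 = (-12 + 112*(1/26)) + 1644 = (-12 + 56/13) + 1644 = -100/13 + 1644 = 21272/13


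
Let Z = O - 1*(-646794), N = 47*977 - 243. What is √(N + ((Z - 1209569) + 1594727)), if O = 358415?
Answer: 7*√29307 ≈ 1198.3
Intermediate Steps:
N = 45676 (N = 45919 - 243 = 45676)
Z = 1005209 (Z = 358415 - 1*(-646794) = 358415 + 646794 = 1005209)
√(N + ((Z - 1209569) + 1594727)) = √(45676 + ((1005209 - 1209569) + 1594727)) = √(45676 + (-204360 + 1594727)) = √(45676 + 1390367) = √1436043 = 7*√29307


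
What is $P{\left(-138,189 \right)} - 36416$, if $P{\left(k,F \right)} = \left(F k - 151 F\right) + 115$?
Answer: $-90922$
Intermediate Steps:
$P{\left(k,F \right)} = 115 - 151 F + F k$ ($P{\left(k,F \right)} = \left(- 151 F + F k\right) + 115 = 115 - 151 F + F k$)
$P{\left(-138,189 \right)} - 36416 = \left(115 - 28539 + 189 \left(-138\right)\right) - 36416 = \left(115 - 28539 - 26082\right) - 36416 = -54506 - 36416 = -90922$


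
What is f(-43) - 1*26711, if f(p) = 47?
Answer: -26664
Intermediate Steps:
f(-43) - 1*26711 = 47 - 1*26711 = 47 - 26711 = -26664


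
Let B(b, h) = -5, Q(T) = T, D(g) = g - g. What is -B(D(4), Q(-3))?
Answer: 5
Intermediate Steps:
D(g) = 0
-B(D(4), Q(-3)) = -1*(-5) = 5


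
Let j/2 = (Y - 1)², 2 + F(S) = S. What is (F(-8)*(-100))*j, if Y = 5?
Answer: 32000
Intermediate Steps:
F(S) = -2 + S
j = 32 (j = 2*(5 - 1)² = 2*4² = 2*16 = 32)
(F(-8)*(-100))*j = ((-2 - 8)*(-100))*32 = -10*(-100)*32 = 1000*32 = 32000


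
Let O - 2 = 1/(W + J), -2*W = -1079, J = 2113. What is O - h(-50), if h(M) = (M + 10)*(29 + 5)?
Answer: 7225412/5305 ≈ 1362.0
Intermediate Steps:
W = 1079/2 (W = -½*(-1079) = 1079/2 ≈ 539.50)
O = 10612/5305 (O = 2 + 1/(1079/2 + 2113) = 2 + 1/(5305/2) = 2 + 2/5305 = 10612/5305 ≈ 2.0004)
h(M) = 340 + 34*M (h(M) = (10 + M)*34 = 340 + 34*M)
O - h(-50) = 10612/5305 - (340 + 34*(-50)) = 10612/5305 - (340 - 1700) = 10612/5305 - 1*(-1360) = 10612/5305 + 1360 = 7225412/5305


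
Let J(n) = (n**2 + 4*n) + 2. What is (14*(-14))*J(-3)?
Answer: 196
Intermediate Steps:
J(n) = 2 + n**2 + 4*n
(14*(-14))*J(-3) = (14*(-14))*(2 + (-3)**2 + 4*(-3)) = -196*(2 + 9 - 12) = -196*(-1) = 196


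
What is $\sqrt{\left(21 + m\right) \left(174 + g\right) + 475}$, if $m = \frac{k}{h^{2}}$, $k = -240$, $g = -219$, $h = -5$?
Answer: $i \sqrt{38} \approx 6.1644 i$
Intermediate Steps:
$m = - \frac{48}{5}$ ($m = - \frac{240}{\left(-5\right)^{2}} = - \frac{240}{25} = \left(-240\right) \frac{1}{25} = - \frac{48}{5} \approx -9.6$)
$\sqrt{\left(21 + m\right) \left(174 + g\right) + 475} = \sqrt{\left(21 - \frac{48}{5}\right) \left(174 - 219\right) + 475} = \sqrt{\frac{57}{5} \left(-45\right) + 475} = \sqrt{-513 + 475} = \sqrt{-38} = i \sqrt{38}$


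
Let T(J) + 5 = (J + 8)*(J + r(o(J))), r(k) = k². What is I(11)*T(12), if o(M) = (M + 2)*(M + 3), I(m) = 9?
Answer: 7940115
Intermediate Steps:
o(M) = (2 + M)*(3 + M)
T(J) = -5 + (8 + J)*(J + (6 + J² + 5*J)²) (T(J) = -5 + (J + 8)*(J + (6 + J² + 5*J)²) = -5 + (8 + J)*(J + (6 + J² + 5*J)²))
I(11)*T(12) = 9*(283 + 12⁵ + 18*12⁴ + 117*12³ + 357*12² + 524*12) = 9*(283 + 248832 + 18*20736 + 117*1728 + 357*144 + 6288) = 9*(283 + 248832 + 373248 + 202176 + 51408 + 6288) = 9*882235 = 7940115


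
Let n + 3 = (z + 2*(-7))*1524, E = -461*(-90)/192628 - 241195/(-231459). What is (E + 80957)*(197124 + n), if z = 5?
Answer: 110335320448482300545/7430914042 ≈ 1.4848e+10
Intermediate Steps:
E = 28032072185/22292742126 (E = 41490*(1/192628) - 241195*(-1/231459) = 20745/96314 + 241195/231459 = 28032072185/22292742126 ≈ 1.2575)
n = -13719 (n = -3 + (5 + 2*(-7))*1524 = -3 + (5 - 14)*1524 = -3 - 9*1524 = -3 - 13716 = -13719)
(E + 80957)*(197124 + n) = (28032072185/22292742126 + 80957)*(197124 - 13719) = (1804781556366767/22292742126)*183405 = 110335320448482300545/7430914042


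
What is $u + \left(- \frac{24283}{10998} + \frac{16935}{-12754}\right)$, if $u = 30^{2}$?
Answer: $\frac{31436421572}{35067123} \approx 896.46$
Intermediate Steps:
$u = 900$
$u + \left(- \frac{24283}{10998} + \frac{16935}{-12754}\right) = 900 + \left(- \frac{24283}{10998} + \frac{16935}{-12754}\right) = 900 + \left(\left(-24283\right) \frac{1}{10998} + 16935 \left(- \frac{1}{12754}\right)\right) = 900 - \frac{123989128}{35067123} = \frac{31436421572}{35067123}$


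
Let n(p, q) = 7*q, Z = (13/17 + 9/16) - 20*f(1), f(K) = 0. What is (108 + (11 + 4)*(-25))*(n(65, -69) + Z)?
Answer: 34981005/272 ≈ 1.2861e+5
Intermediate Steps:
Z = 361/272 (Z = (13/17 + 9/16) - 20*0 = (13*(1/17) + 9*(1/16)) + 0 = (13/17 + 9/16) + 0 = 361/272 + 0 = 361/272 ≈ 1.3272)
(108 + (11 + 4)*(-25))*(n(65, -69) + Z) = (108 + (11 + 4)*(-25))*(7*(-69) + 361/272) = (108 + 15*(-25))*(-483 + 361/272) = (108 - 375)*(-131015/272) = -267*(-131015/272) = 34981005/272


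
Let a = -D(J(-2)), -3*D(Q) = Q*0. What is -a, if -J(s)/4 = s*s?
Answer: 0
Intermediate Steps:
J(s) = -4*s**2 (J(s) = -4*s*s = -4*s**2)
D(Q) = 0 (D(Q) = -Q*0/3 = -1/3*0 = 0)
a = 0 (a = -1*0 = 0)
-a = -1*0 = 0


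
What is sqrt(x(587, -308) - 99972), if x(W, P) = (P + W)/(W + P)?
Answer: I*sqrt(99971) ≈ 316.18*I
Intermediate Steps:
x(W, P) = 1 (x(W, P) = (P + W)/(P + W) = 1)
sqrt(x(587, -308) - 99972) = sqrt(1 - 99972) = sqrt(-99971) = I*sqrt(99971)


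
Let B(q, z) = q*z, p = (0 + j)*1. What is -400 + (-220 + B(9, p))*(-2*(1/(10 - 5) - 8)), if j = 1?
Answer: -18458/5 ≈ -3691.6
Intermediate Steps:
p = 1 (p = (0 + 1)*1 = 1*1 = 1)
-400 + (-220 + B(9, p))*(-2*(1/(10 - 5) - 8)) = -400 + (-220 + 9*1)*(-2*(1/(10 - 5) - 8)) = -400 + (-220 + 9)*(-2*(1/5 - 8)) = -400 - (-422)*(1/5 - 8) = -400 - (-422)*(-39)/5 = -400 - 211*78/5 = -400 - 16458/5 = -18458/5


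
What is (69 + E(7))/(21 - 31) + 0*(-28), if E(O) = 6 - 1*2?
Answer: -73/10 ≈ -7.3000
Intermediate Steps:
E(O) = 4 (E(O) = 6 - 2 = 4)
(69 + E(7))/(21 - 31) + 0*(-28) = (69 + 4)/(21 - 31) + 0*(-28) = 73/(-10) + 0 = 73*(-⅒) + 0 = -73/10 + 0 = -73/10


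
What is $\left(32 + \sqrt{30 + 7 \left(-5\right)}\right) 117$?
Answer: $3744 + 117 i \sqrt{5} \approx 3744.0 + 261.62 i$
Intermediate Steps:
$\left(32 + \sqrt{30 + 7 \left(-5\right)}\right) 117 = \left(32 + \sqrt{30 - 35}\right) 117 = \left(32 + \sqrt{-5}\right) 117 = \left(32 + i \sqrt{5}\right) 117 = 3744 + 117 i \sqrt{5}$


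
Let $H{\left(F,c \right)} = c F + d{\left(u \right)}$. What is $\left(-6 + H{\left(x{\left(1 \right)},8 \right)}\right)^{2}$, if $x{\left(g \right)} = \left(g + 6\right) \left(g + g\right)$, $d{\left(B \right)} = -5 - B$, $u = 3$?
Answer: $9604$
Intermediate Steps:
$x{\left(g \right)} = 2 g \left(6 + g\right)$ ($x{\left(g \right)} = \left(6 + g\right) 2 g = 2 g \left(6 + g\right)$)
$H{\left(F,c \right)} = -8 + F c$ ($H{\left(F,c \right)} = c F - 8 = F c - 8 = -8 + F c$)
$\left(-6 + H{\left(x{\left(1 \right)},8 \right)}\right)^{2} = \left(-6 - \left(8 - 2 \cdot 1 \left(6 + 1\right) 8\right)\right)^{2} = \left(-6 - \left(8 - 2 \cdot 1 \cdot 7 \cdot 8\right)\right)^{2} = \left(-6 + \left(-8 + 14 \cdot 8\right)\right)^{2} = \left(-6 + \left(-8 + 112\right)\right)^{2} = \left(-6 + 104\right)^{2} = 98^{2} = 9604$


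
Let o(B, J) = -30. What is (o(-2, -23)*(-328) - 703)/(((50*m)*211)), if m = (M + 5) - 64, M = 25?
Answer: -9137/358700 ≈ -0.025473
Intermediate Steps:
m = -34 (m = (25 + 5) - 64 = 30 - 64 = -34)
(o(-2, -23)*(-328) - 703)/(((50*m)*211)) = (-30*(-328) - 703)/(((50*(-34))*211)) = (9840 - 703)/((-1700*211)) = 9137/(-358700) = 9137*(-1/358700) = -9137/358700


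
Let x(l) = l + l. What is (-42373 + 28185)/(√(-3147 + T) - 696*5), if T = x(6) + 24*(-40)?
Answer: 3291616/807633 + 14188*I*√455/4038165 ≈ 4.0756 + 0.074945*I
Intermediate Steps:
x(l) = 2*l
T = -948 (T = 2*6 + 24*(-40) = 12 - 960 = -948)
(-42373 + 28185)/(√(-3147 + T) - 696*5) = (-42373 + 28185)/(√(-3147 - 948) - 696*5) = -14188/(√(-4095) - 3480) = -14188/(3*I*√455 - 3480) = -14188/(-3480 + 3*I*√455)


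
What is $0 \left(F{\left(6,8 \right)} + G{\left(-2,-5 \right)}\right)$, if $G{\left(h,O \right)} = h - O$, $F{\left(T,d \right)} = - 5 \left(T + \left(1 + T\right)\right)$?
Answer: $0$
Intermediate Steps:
$F{\left(T,d \right)} = -5 - 10 T$ ($F{\left(T,d \right)} = - 5 \left(1 + 2 T\right) = -5 - 10 T$)
$0 \left(F{\left(6,8 \right)} + G{\left(-2,-5 \right)}\right) = 0 \left(\left(-5 - 60\right) - -3\right) = 0 \left(\left(-5 - 60\right) + \left(-2 + 5\right)\right) = 0 \left(-65 + 3\right) = 0 \left(-62\right) = 0$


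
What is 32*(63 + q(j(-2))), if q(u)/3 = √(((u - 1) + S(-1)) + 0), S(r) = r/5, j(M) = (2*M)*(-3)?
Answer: 2016 + 288*√30/5 ≈ 2331.5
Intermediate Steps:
j(M) = -6*M
S(r) = r/5 (S(r) = r*(⅕) = r/5)
q(u) = 3*√(-6/5 + u) (q(u) = 3*√(((u - 1) + (⅕)*(-1)) + 0) = 3*√(((-1 + u) - ⅕) + 0) = 3*√((-6/5 + u) + 0) = 3*√(-6/5 + u))
32*(63 + q(j(-2))) = 32*(63 + 3*√(-30 + 25*(-6*(-2)))/5) = 32*(63 + 3*√(-30 + 25*12)/5) = 32*(63 + 3*√(-30 + 300)/5) = 32*(63 + 3*√270/5) = 32*(63 + 3*(3*√30)/5) = 32*(63 + 9*√30/5) = 2016 + 288*√30/5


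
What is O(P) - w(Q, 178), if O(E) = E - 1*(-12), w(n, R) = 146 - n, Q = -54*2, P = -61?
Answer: -303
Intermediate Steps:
Q = -108
O(E) = 12 + E (O(E) = E + 12 = 12 + E)
O(P) - w(Q, 178) = (12 - 61) - (146 - 1*(-108)) = -49 - (146 + 108) = -49 - 1*254 = -49 - 254 = -303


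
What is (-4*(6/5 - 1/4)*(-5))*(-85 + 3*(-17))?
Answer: -2584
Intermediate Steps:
(-4*(6/5 - 1/4)*(-5))*(-85 + 3*(-17)) = (-4*(6*(⅕) - 1*¼)*(-5))*(-85 - 51) = (-4*(6/5 - ¼)*(-5))*(-136) = (-4*19/20*(-5))*(-136) = -19/5*(-5)*(-136) = 19*(-136) = -2584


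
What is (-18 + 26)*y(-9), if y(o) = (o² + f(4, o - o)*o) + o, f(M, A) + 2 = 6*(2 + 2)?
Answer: -1008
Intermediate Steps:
f(M, A) = 22 (f(M, A) = -2 + 6*(2 + 2) = -2 + 6*4 = -2 + 24 = 22)
y(o) = o² + 23*o (y(o) = (o² + 22*o) + o = o² + 23*o)
(-18 + 26)*y(-9) = (-18 + 26)*(-9*(23 - 9)) = 8*(-9*14) = 8*(-126) = -1008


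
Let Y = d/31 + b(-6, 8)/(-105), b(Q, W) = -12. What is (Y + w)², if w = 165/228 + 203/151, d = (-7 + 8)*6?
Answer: 875170988057521/155038856131600 ≈ 5.6449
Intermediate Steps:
d = 6 (d = 1*6 = 6)
Y = 334/1085 (Y = 6/31 - 12/(-105) = 6*(1/31) - 12*(-1/105) = 6/31 + 4/35 = 334/1085 ≈ 0.30783)
w = 23733/11476 (w = 165*(1/228) + 203*(1/151) = 55/76 + 203/151 = 23733/11476 ≈ 2.0681)
(Y + w)² = (334/1085 + 23733/11476)² = (29583289/12451460)² = 875170988057521/155038856131600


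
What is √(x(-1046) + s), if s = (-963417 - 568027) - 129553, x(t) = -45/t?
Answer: I*√1817323346582/1046 ≈ 1288.8*I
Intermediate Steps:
s = -1660997 (s = -1531444 - 129553 = -1660997)
√(x(-1046) + s) = √(-45/(-1046) - 1660997) = √(-45*(-1/1046) - 1660997) = √(45/1046 - 1660997) = √(-1737402817/1046) = I*√1817323346582/1046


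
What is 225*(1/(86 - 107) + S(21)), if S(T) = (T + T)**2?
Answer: 2778225/7 ≈ 3.9689e+5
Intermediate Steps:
S(T) = 4*T**2 (S(T) = (2*T)**2 = 4*T**2)
225*(1/(86 - 107) + S(21)) = 225*(1/(86 - 107) + 4*21**2) = 225*(1/(-21) + 4*441) = 225*(-1/21 + 1764) = 225*(37043/21) = 2778225/7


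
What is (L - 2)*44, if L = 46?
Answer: 1936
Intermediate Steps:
(L - 2)*44 = (46 - 2)*44 = 44*44 = 1936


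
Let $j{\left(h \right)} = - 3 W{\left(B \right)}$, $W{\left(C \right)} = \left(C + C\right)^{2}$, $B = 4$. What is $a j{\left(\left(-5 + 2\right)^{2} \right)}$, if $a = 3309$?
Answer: $-635328$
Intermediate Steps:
$W{\left(C \right)} = 4 C^{2}$ ($W{\left(C \right)} = \left(2 C\right)^{2} = 4 C^{2}$)
$j{\left(h \right)} = -192$ ($j{\left(h \right)} = - 3 \cdot 4 \cdot 4^{2} = - 3 \cdot 4 \cdot 16 = \left(-3\right) 64 = -192$)
$a j{\left(\left(-5 + 2\right)^{2} \right)} = 3309 \left(-192\right) = -635328$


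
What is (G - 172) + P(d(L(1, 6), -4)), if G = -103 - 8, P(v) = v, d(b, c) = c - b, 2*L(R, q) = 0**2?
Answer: -287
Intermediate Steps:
L(R, q) = 0 (L(R, q) = (1/2)*0**2 = (1/2)*0 = 0)
G = -111
(G - 172) + P(d(L(1, 6), -4)) = (-111 - 172) + (-4 - 1*0) = -283 + (-4 + 0) = -283 - 4 = -287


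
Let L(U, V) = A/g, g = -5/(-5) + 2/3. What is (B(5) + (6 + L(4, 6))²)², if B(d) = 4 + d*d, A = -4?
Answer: 1100401/625 ≈ 1760.6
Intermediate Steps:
g = 5/3 (g = -5*(-⅕) + 2*(⅓) = 1 + ⅔ = 5/3 ≈ 1.6667)
L(U, V) = -12/5 (L(U, V) = -4/5/3 = -4*⅗ = -12/5)
B(d) = 4 + d²
(B(5) + (6 + L(4, 6))²)² = ((4 + 5²) + (6 - 12/5)²)² = ((4 + 25) + (18/5)²)² = (29 + 324/25)² = (1049/25)² = 1100401/625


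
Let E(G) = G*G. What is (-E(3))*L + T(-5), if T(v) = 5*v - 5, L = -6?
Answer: 24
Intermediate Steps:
E(G) = G**2
T(v) = -5 + 5*v
(-E(3))*L + T(-5) = -1*3**2*(-6) + (-5 + 5*(-5)) = -1*9*(-6) + (-5 - 25) = -9*(-6) - 30 = 54 - 30 = 24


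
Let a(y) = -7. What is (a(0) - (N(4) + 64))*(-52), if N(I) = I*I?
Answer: 4524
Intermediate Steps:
N(I) = I²
(a(0) - (N(4) + 64))*(-52) = (-7 - (4² + 64))*(-52) = (-7 - (16 + 64))*(-52) = (-7 - 1*80)*(-52) = (-7 - 80)*(-52) = -87*(-52) = 4524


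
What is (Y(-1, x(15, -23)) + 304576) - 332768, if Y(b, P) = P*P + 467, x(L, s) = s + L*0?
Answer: -27196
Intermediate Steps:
x(L, s) = s (x(L, s) = s + 0 = s)
Y(b, P) = 467 + P**2 (Y(b, P) = P**2 + 467 = 467 + P**2)
(Y(-1, x(15, -23)) + 304576) - 332768 = ((467 + (-23)**2) + 304576) - 332768 = ((467 + 529) + 304576) - 332768 = (996 + 304576) - 332768 = 305572 - 332768 = -27196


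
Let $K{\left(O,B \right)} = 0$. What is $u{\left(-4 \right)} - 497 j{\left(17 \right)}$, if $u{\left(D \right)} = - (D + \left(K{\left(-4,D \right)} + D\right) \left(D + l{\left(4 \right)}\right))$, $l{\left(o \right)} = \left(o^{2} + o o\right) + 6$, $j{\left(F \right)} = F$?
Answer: $-8309$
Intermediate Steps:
$l{\left(o \right)} = 6 + 2 o^{2}$ ($l{\left(o \right)} = \left(o^{2} + o^{2}\right) + 6 = 2 o^{2} + 6 = 6 + 2 o^{2}$)
$u{\left(D \right)} = - D - D \left(38 + D\right)$ ($u{\left(D \right)} = - (D + \left(0 + D\right) \left(D + \left(6 + 2 \cdot 4^{2}\right)\right)) = - (D + D \left(D + \left(6 + 2 \cdot 16\right)\right)) = - (D + D \left(D + \left(6 + 32\right)\right)) = - (D + D \left(D + 38\right)) = - (D + D \left(38 + D\right)) = - D - D \left(38 + D\right)$)
$u{\left(-4 \right)} - 497 j{\left(17 \right)} = - 4 \left(-39 - -4\right) - 8449 = - 4 \left(-39 + 4\right) - 8449 = \left(-4\right) \left(-35\right) - 8449 = 140 - 8449 = -8309$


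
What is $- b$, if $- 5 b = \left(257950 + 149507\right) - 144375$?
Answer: $\frac{263082}{5} \approx 52616.0$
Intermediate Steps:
$b = - \frac{263082}{5}$ ($b = - \frac{\left(257950 + 149507\right) - 144375}{5} = - \frac{407457 - 144375}{5} = \left(- \frac{1}{5}\right) 263082 = - \frac{263082}{5} \approx -52616.0$)
$- b = \left(-1\right) \left(- \frac{263082}{5}\right) = \frac{263082}{5}$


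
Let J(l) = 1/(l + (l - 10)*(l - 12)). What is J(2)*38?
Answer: 19/41 ≈ 0.46341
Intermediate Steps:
J(l) = 1/(l + (-12 + l)*(-10 + l)) (J(l) = 1/(l + (-10 + l)*(-12 + l)) = 1/(l + (-12 + l)*(-10 + l)))
J(2)*38 = 38/(120 + 2**2 - 21*2) = 38/(120 + 4 - 42) = 38/82 = (1/82)*38 = 19/41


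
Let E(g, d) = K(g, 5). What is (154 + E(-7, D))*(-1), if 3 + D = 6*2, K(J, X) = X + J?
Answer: -152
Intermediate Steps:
K(J, X) = J + X
D = 9 (D = -3 + 6*2 = -3 + 12 = 9)
E(g, d) = 5 + g (E(g, d) = g + 5 = 5 + g)
(154 + E(-7, D))*(-1) = (154 + (5 - 7))*(-1) = (154 - 2)*(-1) = 152*(-1) = -152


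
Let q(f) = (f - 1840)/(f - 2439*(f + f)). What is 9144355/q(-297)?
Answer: -13245314742495/2137 ≈ -6.1981e+9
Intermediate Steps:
q(f) = -(-1840 + f)/(4877*f) (q(f) = (-1840 + f)/(f - 4878*f) = (-1840 + f)/((-4877*f)) = (-1840 + f)*(-1/(4877*f)) = -(-1840 + f)/(4877*f))
9144355/q(-297) = 9144355/(((1/4877)*(1840 - 1*(-297))/(-297))) = 9144355/(((1/4877)*(-1/297)*(1840 + 297))) = 9144355/(((1/4877)*(-1/297)*2137)) = 9144355/(-2137/1448469) = 9144355*(-1448469/2137) = -13245314742495/2137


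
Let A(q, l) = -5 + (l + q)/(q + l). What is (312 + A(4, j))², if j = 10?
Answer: 94864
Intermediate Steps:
A(q, l) = -4 (A(q, l) = -5 + (l + q)/(l + q) = -5 + 1 = -4)
(312 + A(4, j))² = (312 - 4)² = 308² = 94864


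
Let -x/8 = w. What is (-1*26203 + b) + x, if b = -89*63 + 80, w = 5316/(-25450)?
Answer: -403742986/12725 ≈ -31728.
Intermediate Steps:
w = -2658/12725 (w = 5316*(-1/25450) = -2658/12725 ≈ -0.20888)
b = -5527 (b = -5607 + 80 = -5527)
x = 21264/12725 (x = -8*(-2658/12725) = 21264/12725 ≈ 1.6710)
(-1*26203 + b) + x = (-1*26203 - 5527) + 21264/12725 = (-26203 - 5527) + 21264/12725 = -31730 + 21264/12725 = -403742986/12725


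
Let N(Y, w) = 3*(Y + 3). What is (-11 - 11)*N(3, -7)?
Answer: -396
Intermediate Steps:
N(Y, w) = 9 + 3*Y (N(Y, w) = 3*(3 + Y) = 9 + 3*Y)
(-11 - 11)*N(3, -7) = (-11 - 11)*(9 + 3*3) = -22*(9 + 9) = -22*18 = -396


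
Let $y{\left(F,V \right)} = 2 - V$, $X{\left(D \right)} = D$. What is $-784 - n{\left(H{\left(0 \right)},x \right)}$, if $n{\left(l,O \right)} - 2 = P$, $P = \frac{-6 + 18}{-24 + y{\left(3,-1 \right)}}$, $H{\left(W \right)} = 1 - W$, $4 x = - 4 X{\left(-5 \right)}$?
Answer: $- \frac{5498}{7} \approx -785.43$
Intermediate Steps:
$x = 5$ ($x = \frac{\left(-4\right) \left(-5\right)}{4} = \frac{1}{4} \cdot 20 = 5$)
$P = - \frac{4}{7}$ ($P = \frac{-6 + 18}{-24 + \left(2 - -1\right)} = \frac{12}{-24 + \left(2 + 1\right)} = \frac{12}{-24 + 3} = \frac{12}{-21} = 12 \left(- \frac{1}{21}\right) = - \frac{4}{7} \approx -0.57143$)
$n{\left(l,O \right)} = \frac{10}{7}$ ($n{\left(l,O \right)} = 2 - \frac{4}{7} = \frac{10}{7}$)
$-784 - n{\left(H{\left(0 \right)},x \right)} = -784 - \frac{10}{7} = - \frac{5498}{7}$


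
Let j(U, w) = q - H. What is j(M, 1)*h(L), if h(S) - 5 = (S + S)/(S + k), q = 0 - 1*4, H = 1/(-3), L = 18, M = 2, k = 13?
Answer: -2101/93 ≈ -22.591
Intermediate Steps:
H = -⅓ ≈ -0.33333
q = -4 (q = 0 - 4 = -4)
j(U, w) = -11/3 (j(U, w) = -4 - 1*(-⅓) = -4 + ⅓ = -11/3)
h(S) = 5 + 2*S/(13 + S) (h(S) = 5 + (S + S)/(S + 13) = 5 + (2*S)/(13 + S) = 5 + 2*S/(13 + S))
j(M, 1)*h(L) = -11*(65 + 7*18)/(3*(13 + 18)) = -11*(65 + 126)/(3*31) = -11*191/93 = -11/3*191/31 = -2101/93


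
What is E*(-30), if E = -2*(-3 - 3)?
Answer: -360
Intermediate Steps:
E = 12 (E = -2*(-6) = 12)
E*(-30) = 12*(-30) = -360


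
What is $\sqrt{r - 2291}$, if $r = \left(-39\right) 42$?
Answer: $i \sqrt{3929} \approx 62.682 i$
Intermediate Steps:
$r = -1638$
$\sqrt{r - 2291} = \sqrt{-1638 - 2291} = \sqrt{-3929} = i \sqrt{3929}$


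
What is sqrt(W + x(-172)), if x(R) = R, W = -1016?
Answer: 6*I*sqrt(33) ≈ 34.467*I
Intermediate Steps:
sqrt(W + x(-172)) = sqrt(-1016 - 172) = sqrt(-1188) = 6*I*sqrt(33)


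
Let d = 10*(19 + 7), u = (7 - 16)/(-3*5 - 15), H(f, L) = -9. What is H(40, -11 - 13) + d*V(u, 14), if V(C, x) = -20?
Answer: -5209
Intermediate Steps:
u = 3/10 (u = -9/(-15 - 15) = -9/(-30) = -9*(-1/30) = 3/10 ≈ 0.30000)
d = 260 (d = 10*26 = 260)
H(40, -11 - 13) + d*V(u, 14) = -9 + 260*(-20) = -9 - 5200 = -5209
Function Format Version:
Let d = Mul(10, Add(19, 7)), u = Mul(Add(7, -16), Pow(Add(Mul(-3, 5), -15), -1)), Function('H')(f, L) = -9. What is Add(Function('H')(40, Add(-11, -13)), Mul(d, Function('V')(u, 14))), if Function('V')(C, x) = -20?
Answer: -5209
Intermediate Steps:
u = Rational(3, 10) (u = Mul(-9, Pow(Add(-15, -15), -1)) = Mul(-9, Pow(-30, -1)) = Mul(-9, Rational(-1, 30)) = Rational(3, 10) ≈ 0.30000)
d = 260 (d = Mul(10, 26) = 260)
Add(Function('H')(40, Add(-11, -13)), Mul(d, Function('V')(u, 14))) = Add(-9, Mul(260, -20)) = Add(-9, -5200) = -5209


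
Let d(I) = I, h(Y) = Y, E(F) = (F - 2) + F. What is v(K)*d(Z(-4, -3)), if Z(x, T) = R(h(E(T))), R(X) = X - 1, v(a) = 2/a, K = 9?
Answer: -2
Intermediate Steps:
E(F) = -2 + 2*F (E(F) = (-2 + F) + F = -2 + 2*F)
R(X) = -1 + X
Z(x, T) = -3 + 2*T (Z(x, T) = -1 + (-2 + 2*T) = -3 + 2*T)
v(K)*d(Z(-4, -3)) = (2/9)*(-3 + 2*(-3)) = (2*(⅑))*(-3 - 6) = (2/9)*(-9) = -2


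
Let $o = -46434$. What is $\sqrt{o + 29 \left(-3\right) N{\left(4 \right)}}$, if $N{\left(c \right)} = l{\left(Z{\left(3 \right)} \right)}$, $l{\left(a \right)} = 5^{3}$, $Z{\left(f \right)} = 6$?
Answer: $i \sqrt{57309} \approx 239.39 i$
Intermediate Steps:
$l{\left(a \right)} = 125$
$N{\left(c \right)} = 125$
$\sqrt{o + 29 \left(-3\right) N{\left(4 \right)}} = \sqrt{-46434 + 29 \left(-3\right) 125} = \sqrt{-46434 - 10875} = \sqrt{-57309} = i \sqrt{57309}$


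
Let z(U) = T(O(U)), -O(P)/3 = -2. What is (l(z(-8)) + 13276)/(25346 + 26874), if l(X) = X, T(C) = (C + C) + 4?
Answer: 3323/13055 ≈ 0.25454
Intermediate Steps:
O(P) = 6 (O(P) = -3*(-2) = 6)
T(C) = 4 + 2*C (T(C) = 2*C + 4 = 4 + 2*C)
z(U) = 16 (z(U) = 4 + 2*6 = 4 + 12 = 16)
(l(z(-8)) + 13276)/(25346 + 26874) = (16 + 13276)/(25346 + 26874) = 13292/52220 = 13292*(1/52220) = 3323/13055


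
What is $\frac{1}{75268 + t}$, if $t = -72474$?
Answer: $\frac{1}{2794} \approx 0.00035791$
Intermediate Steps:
$\frac{1}{75268 + t} = \frac{1}{75268 - 72474} = \frac{1}{2794}$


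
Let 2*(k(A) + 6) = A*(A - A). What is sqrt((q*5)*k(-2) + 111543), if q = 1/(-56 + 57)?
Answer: sqrt(111513) ≈ 333.94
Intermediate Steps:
k(A) = -6 (k(A) = -6 + (A*(A - A))/2 = -6 + (A*0)/2 = -6 + (1/2)*0 = -6 + 0 = -6)
q = 1 (q = 1/1 = 1)
sqrt((q*5)*k(-2) + 111543) = sqrt((1*5)*(-6) + 111543) = sqrt(5*(-6) + 111543) = sqrt(-30 + 111543) = sqrt(111513)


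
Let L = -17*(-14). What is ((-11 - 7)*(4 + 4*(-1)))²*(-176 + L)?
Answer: 0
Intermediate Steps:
L = 238
((-11 - 7)*(4 + 4*(-1)))²*(-176 + L) = ((-11 - 7)*(4 + 4*(-1)))²*(-176 + 238) = (-18*(4 - 4))²*62 = (-18*0)²*62 = 0²*62 = 0*62 = 0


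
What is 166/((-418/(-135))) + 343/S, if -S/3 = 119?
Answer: 561214/10659 ≈ 52.652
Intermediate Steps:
S = -357 (S = -3*119 = -357)
166/((-418/(-135))) + 343/S = 166/((-418/(-135))) + 343/(-357) = 166/((-418*(-1/135))) + 343*(-1/357) = 166/(418/135) - 49/51 = 166*(135/418) - 49/51 = 11205/209 - 49/51 = 561214/10659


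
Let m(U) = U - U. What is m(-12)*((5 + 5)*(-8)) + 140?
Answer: 140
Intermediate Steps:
m(U) = 0
m(-12)*((5 + 5)*(-8)) + 140 = 0*((5 + 5)*(-8)) + 140 = 0*(10*(-8)) + 140 = 0*(-80) + 140 = 0 + 140 = 140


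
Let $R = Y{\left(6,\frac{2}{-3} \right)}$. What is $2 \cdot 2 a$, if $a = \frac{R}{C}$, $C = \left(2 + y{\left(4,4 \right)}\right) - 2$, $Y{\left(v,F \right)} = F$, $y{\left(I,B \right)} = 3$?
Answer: $- \frac{8}{9} \approx -0.88889$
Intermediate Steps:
$R = - \frac{2}{3}$ ($R = \frac{2}{-3} = 2 \left(- \frac{1}{3}\right) = - \frac{2}{3} \approx -0.66667$)
$C = 3$ ($C = \left(2 + 3\right) - 2 = 5 - 2 = 3$)
$a = - \frac{2}{9}$ ($a = - \frac{2}{3 \cdot 3} = \left(- \frac{2}{3}\right) \frac{1}{3} = - \frac{2}{9} \approx -0.22222$)
$2 \cdot 2 a = 2 \cdot 2 \left(- \frac{2}{9}\right) = 4 \left(- \frac{2}{9}\right) = - \frac{8}{9}$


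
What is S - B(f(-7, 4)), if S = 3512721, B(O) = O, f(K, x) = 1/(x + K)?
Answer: 10538164/3 ≈ 3.5127e+6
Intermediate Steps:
f(K, x) = 1/(K + x)
S - B(f(-7, 4)) = 3512721 - 1/(-7 + 4) = 3512721 - 1/(-3) = 3512721 - 1*(-⅓) = 3512721 + ⅓ = 10538164/3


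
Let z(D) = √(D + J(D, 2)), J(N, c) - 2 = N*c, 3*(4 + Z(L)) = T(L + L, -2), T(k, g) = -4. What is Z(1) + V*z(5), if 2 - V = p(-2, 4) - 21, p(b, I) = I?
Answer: -16/3 + 19*√17 ≈ 73.006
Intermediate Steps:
Z(L) = -16/3 (Z(L) = -4 + (⅓)*(-4) = -4 - 4/3 = -16/3)
V = 19 (V = 2 - (4 - 21) = 2 - 1*(-17) = 2 + 17 = 19)
J(N, c) = 2 + N*c
z(D) = √(2 + 3*D) (z(D) = √(D + (2 + D*2)) = √(D + (2 + 2*D)) = √(2 + 3*D))
Z(1) + V*z(5) = -16/3 + 19*√(2 + 3*5) = -16/3 + 19*√(2 + 15) = -16/3 + 19*√17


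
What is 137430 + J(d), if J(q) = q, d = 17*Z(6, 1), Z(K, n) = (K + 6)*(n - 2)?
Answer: 137226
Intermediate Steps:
Z(K, n) = (-2 + n)*(6 + K) (Z(K, n) = (6 + K)*(-2 + n) = (-2 + n)*(6 + K))
d = -204 (d = 17*(-12 - 2*6 + 6*1 + 6*1) = 17*(-12 - 12 + 6 + 6) = 17*(-12) = -204)
137430 + J(d) = 137430 - 204 = 137226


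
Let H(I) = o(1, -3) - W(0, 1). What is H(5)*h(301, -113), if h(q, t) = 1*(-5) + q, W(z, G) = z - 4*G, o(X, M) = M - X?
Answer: 0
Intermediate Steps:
H(I) = 0 (H(I) = (-3 - 1*1) - (0 - 4*1) = (-3 - 1) - (0 - 4) = -4 - 1*(-4) = -4 + 4 = 0)
h(q, t) = -5 + q
H(5)*h(301, -113) = 0*(-5 + 301) = 0*296 = 0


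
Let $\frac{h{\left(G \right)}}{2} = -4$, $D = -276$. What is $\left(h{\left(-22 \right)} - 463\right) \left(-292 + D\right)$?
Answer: $267528$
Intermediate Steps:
$h{\left(G \right)} = -8$ ($h{\left(G \right)} = 2 \left(-4\right) = -8$)
$\left(h{\left(-22 \right)} - 463\right) \left(-292 + D\right) = \left(-8 - 463\right) \left(-292 - 276\right) = \left(-471\right) \left(-568\right) = 267528$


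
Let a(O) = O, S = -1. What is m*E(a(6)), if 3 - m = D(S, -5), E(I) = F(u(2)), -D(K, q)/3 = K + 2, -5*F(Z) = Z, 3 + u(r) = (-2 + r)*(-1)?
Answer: 18/5 ≈ 3.6000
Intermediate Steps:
u(r) = -1 - r (u(r) = -3 + (-2 + r)*(-1) = -3 + (2 - r) = -1 - r)
F(Z) = -Z/5
D(K, q) = -6 - 3*K (D(K, q) = -3*(K + 2) = -3*(2 + K) = -6 - 3*K)
E(I) = ⅗ (E(I) = -(-1 - 1*2)/5 = -(-1 - 2)/5 = -⅕*(-3) = ⅗)
m = 6 (m = 3 - (-6 - 3*(-1)) = 3 - (-6 + 3) = 3 - 1*(-3) = 3 + 3 = 6)
m*E(a(6)) = 6*(⅗) = 18/5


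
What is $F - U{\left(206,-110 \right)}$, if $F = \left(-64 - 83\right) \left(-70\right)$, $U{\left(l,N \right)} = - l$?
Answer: $10496$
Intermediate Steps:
$F = 10290$ ($F = \left(-147\right) \left(-70\right) = 10290$)
$F - U{\left(206,-110 \right)} = 10290 - \left(-1\right) 206 = 10290 - -206 = 10290 + 206 = 10496$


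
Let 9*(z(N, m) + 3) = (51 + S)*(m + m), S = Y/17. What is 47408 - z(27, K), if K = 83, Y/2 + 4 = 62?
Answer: 7090705/153 ≈ 46345.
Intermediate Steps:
Y = 116 (Y = -8 + 2*62 = -8 + 124 = 116)
S = 116/17 ≈ 6.8235
z(N, m) = -3 + 1966*m/153 (z(N, m) = -3 + ((51 + 116/17)*(m + m))/9 = -3 + (983*(2*m)/17)/9 = -3 + (1966*m/17)/9 = -3 + 1966*m/153)
47408 - z(27, K) = 47408 - (-3 + (1966/153)*83) = 47408 - (-3 + 163178/153) = 47408 - 1*162719/153 = 47408 - 162719/153 = 7090705/153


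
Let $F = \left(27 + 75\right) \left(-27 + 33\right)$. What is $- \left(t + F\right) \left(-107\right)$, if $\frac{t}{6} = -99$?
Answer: $1926$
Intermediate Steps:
$t = -594$ ($t = 6 \left(-99\right) = -594$)
$F = 612$ ($F = 102 \cdot 6 = 612$)
$- \left(t + F\right) \left(-107\right) = - \left(-594 + 612\right) \left(-107\right) = - 18 \left(-107\right) = \left(-1\right) \left(-1926\right) = 1926$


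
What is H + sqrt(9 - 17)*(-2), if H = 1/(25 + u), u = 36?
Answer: 1/61 - 4*I*sqrt(2) ≈ 0.016393 - 5.6569*I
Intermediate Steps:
H = 1/61 (H = 1/(25 + 36) = 1/61 ≈ 0.016393)
H + sqrt(9 - 17)*(-2) = 1/61 + sqrt(9 - 17)*(-2) = 1/61 + sqrt(-8)*(-2) = 1/61 + (2*I*sqrt(2))*(-2) = 1/61 - 4*I*sqrt(2)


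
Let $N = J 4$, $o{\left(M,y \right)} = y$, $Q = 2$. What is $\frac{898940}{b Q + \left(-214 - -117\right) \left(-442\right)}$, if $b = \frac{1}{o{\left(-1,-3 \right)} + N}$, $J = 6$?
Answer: $\frac{4719435}{225089} \approx 20.967$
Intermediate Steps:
$N = 24$ ($N = 6 \cdot 4 = 24$)
$b = \frac{1}{21}$ ($b = \frac{1}{-3 + 24} = \frac{1}{21} \approx 0.047619$)
$\frac{898940}{b Q + \left(-214 - -117\right) \left(-442\right)} = \frac{898940}{\frac{1}{21} \cdot 2 + \left(-214 - -117\right) \left(-442\right)} = \frac{898940}{\frac{2}{21} + \left(-214 + 117\right) \left(-442\right)} = \frac{898940}{\frac{2}{21} - -42874} = \frac{898940}{\frac{2}{21} + 42874} = \frac{898940}{\frac{900356}{21}} = 898940 \cdot \frac{21}{900356} = \frac{4719435}{225089}$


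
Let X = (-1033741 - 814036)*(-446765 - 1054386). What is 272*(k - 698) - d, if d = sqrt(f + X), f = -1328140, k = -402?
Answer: -299200 - sqrt(2773790963187) ≈ -1.9647e+6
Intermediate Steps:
X = 2773792291327 (X = -1847777*(-1501151) = 2773792291327)
d = sqrt(2773790963187) (d = sqrt(-1328140 + 2773792291327) = sqrt(2773790963187) ≈ 1.6655e+6)
272*(k - 698) - d = 272*(-402 - 698) - sqrt(2773790963187) = 272*(-1100) - sqrt(2773790963187) = -299200 - sqrt(2773790963187)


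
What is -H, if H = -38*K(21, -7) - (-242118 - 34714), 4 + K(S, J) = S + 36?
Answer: -274818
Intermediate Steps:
K(S, J) = 32 + S (K(S, J) = -4 + (S + 36) = -4 + (36 + S) = 32 + S)
H = 274818 (H = -38*(32 + 21) - (-242118 - 34714) = -38*53 - 1*(-276832) = -2014 + 276832 = 274818)
-H = -1*274818 = -274818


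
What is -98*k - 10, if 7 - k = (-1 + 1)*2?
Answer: -696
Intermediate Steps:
k = 7 (k = 7 - (-1 + 1)*2 = 7 - 0*2 = 7 - 1*0 = 7 + 0 = 7)
-98*k - 10 = -98*7 - 10 = -686 - 10 = -696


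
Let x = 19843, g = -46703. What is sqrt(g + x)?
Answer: 2*I*sqrt(6715) ≈ 163.89*I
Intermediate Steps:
sqrt(g + x) = sqrt(-46703 + 19843) = sqrt(-26860) = 2*I*sqrt(6715)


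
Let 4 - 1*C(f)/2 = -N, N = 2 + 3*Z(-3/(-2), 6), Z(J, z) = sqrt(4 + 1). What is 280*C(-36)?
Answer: 3360 + 1680*sqrt(5) ≈ 7116.6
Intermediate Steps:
Z(J, z) = sqrt(5)
N = 2 + 3*sqrt(5) ≈ 8.7082
C(f) = 12 + 6*sqrt(5) (C(f) = 8 - (-2)*(2 + 3*sqrt(5)) = 8 - 2*(-2 - 3*sqrt(5)) = 8 + (4 + 6*sqrt(5)) = 12 + 6*sqrt(5))
280*C(-36) = 280*(12 + 6*sqrt(5)) = 3360 + 1680*sqrt(5)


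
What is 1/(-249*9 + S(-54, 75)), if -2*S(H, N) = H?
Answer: -1/2214 ≈ -0.00045167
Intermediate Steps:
S(H, N) = -H/2
1/(-249*9 + S(-54, 75)) = 1/(-249*9 - ½*(-54)) = 1/(-2241 + 27) = 1/(-2214) = -1/2214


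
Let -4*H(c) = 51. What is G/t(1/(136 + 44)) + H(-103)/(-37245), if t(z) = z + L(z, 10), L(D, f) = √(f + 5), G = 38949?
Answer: -348149059217/24134710340 + 1261947600*√15/485999 ≈ 10042.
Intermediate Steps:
L(D, f) = √(5 + f)
H(c) = -51/4 (H(c) = -¼*51 = -51/4)
t(z) = z + √15 (t(z) = z + √(5 + 10) = z + √15)
G/t(1/(136 + 44)) + H(-103)/(-37245) = 38949/(1/(136 + 44) + √15) - 51/4/(-37245) = 38949/(1/180 + √15) - 51/4*(-1/37245) = 38949/(1/180 + √15) + 17/49660 = 17/49660 + 38949/(1/180 + √15)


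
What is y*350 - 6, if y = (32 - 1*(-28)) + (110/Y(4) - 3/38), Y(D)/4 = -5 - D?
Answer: 3402374/171 ≈ 19897.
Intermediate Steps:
Y(D) = -20 - 4*D (Y(D) = 4*(-5 - D) = -20 - 4*D)
y = 9724/171 (y = (32 - 1*(-28)) + (110/(-20 - 4*4) - 3/38) = (32 + 28) + (110/(-20 - 16) - 3*1/38) = 60 + (110/(-36) - 3/38) = 60 + (110*(-1/36) - 3/38) = 60 + (-55/18 - 3/38) = 60 - 536/171 = 9724/171 ≈ 56.865)
y*350 - 6 = (9724/171)*350 - 6 = 3403400/171 - 6 = 3402374/171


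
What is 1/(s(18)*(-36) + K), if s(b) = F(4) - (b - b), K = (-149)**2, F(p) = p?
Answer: 1/22057 ≈ 4.5337e-5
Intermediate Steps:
K = 22201
s(b) = 4 (s(b) = 4 - (b - b) = 4 - 1*0 = 4 + 0 = 4)
1/(s(18)*(-36) + K) = 1/(4*(-36) + 22201) = 1/(-144 + 22201) = 1/22057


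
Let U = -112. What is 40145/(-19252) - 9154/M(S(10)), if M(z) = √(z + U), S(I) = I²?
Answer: -40145/19252 + 4577*I*√3/3 ≈ -2.0852 + 2642.5*I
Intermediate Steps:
M(z) = √(-112 + z) (M(z) = √(z - 112) = √(-112 + z))
40145/(-19252) - 9154/M(S(10)) = 40145/(-19252) - 9154/√(-112 + 10²) = 40145*(-1/19252) - 9154/√(-112 + 100) = -40145/19252 - 9154*(-I*√3/6) = -40145/19252 - (-4577)*I*√3/3 = -40145/19252 + 4577*I*√3/3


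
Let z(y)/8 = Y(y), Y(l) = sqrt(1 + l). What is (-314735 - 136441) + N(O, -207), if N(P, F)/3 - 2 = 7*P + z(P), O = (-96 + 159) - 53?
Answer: -450960 + 24*sqrt(11) ≈ -4.5088e+5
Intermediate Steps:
z(y) = 8*sqrt(1 + y)
O = 10 (O = 63 - 53 = 10)
N(P, F) = 6 + 21*P + 24*sqrt(1 + P) (N(P, F) = 6 + 3*(7*P + 8*sqrt(1 + P)) = 6 + (21*P + 24*sqrt(1 + P)) = 6 + 21*P + 24*sqrt(1 + P))
(-314735 - 136441) + N(O, -207) = (-314735 - 136441) + (6 + 21*10 + 24*sqrt(1 + 10)) = -451176 + (6 + 210 + 24*sqrt(11)) = -451176 + (216 + 24*sqrt(11)) = -450960 + 24*sqrt(11)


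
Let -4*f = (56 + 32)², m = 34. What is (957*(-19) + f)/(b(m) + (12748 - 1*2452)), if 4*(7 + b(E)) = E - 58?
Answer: -20119/10283 ≈ -1.9565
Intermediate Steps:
f = -1936 (f = -(56 + 32)²/4 = -¼*88² = -¼*7744 = -1936)
b(E) = -43/2 + E/4 (b(E) = -7 + (E - 58)/4 = -7 + (-58 + E)/4 = -7 + (-29/2 + E/4) = -43/2 + E/4)
(957*(-19) + f)/(b(m) + (12748 - 1*2452)) = (957*(-19) - 1936)/((-43/2 + (¼)*34) + (12748 - 1*2452)) = (-18183 - 1936)/((-43/2 + 17/2) + (12748 - 2452)) = -20119/(-13 + 10296) = -20119/10283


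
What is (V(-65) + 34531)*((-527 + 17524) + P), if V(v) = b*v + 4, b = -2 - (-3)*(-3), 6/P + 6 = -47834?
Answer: 1433153035425/2392 ≈ 5.9914e+8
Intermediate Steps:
P = -3/23920 (P = 6/(-6 - 47834) = 6/(-47840) = 6*(-1/47840) = -3/23920 ≈ -0.00012542)
b = -11 (b = -2 - 1*9 = -2 - 9 = -11)
V(v) = 4 - 11*v (V(v) = -11*v + 4 = 4 - 11*v)
(V(-65) + 34531)*((-527 + 17524) + P) = ((4 - 11*(-65)) + 34531)*((-527 + 17524) - 3/23920) = ((4 + 715) + 34531)*(16997 - 3/23920) = (719 + 34531)*(406568237/23920) = 35250*(406568237/23920) = 1433153035425/2392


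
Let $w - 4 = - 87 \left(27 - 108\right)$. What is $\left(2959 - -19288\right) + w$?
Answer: $29298$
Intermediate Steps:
$w = 7051$ ($w = 4 - 87 \left(27 - 108\right) = 4 - -7047 = 4 + 7047 = 7051$)
$\left(2959 - -19288\right) + w = \left(2959 - -19288\right) + 7051 = \left(2959 + 19288\right) + 7051 = 22247 + 7051 = 29298$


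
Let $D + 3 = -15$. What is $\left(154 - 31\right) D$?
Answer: $-2214$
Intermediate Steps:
$D = -18$ ($D = -3 - 15 = -18$)
$\left(154 - 31\right) D = \left(154 - 31\right) \left(-18\right) = 123 \left(-18\right) = -2214$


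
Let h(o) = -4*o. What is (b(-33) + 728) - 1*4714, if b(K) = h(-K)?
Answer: -4118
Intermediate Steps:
b(K) = 4*K (b(K) = -(-4)*K = 4*K)
(b(-33) + 728) - 1*4714 = (4*(-33) + 728) - 1*4714 = (-132 + 728) - 4714 = 596 - 4714 = -4118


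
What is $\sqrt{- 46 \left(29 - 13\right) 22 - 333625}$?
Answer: $i \sqrt{349817} \approx 591.45 i$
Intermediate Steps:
$\sqrt{- 46 \left(29 - 13\right) 22 - 333625} = \sqrt{\left(-46\right) 16 \cdot 22 - 333625} = \sqrt{\left(-736\right) 22 - 333625} = \sqrt{-16192 - 333625} = \sqrt{-349817} = i \sqrt{349817}$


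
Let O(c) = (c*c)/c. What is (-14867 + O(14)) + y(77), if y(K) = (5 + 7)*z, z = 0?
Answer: -14853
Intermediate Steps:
y(K) = 0 (y(K) = (5 + 7)*0 = 12*0 = 0)
O(c) = c (O(c) = c²/c = c)
(-14867 + O(14)) + y(77) = (-14867 + 14) + 0 = -14853 + 0 = -14853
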